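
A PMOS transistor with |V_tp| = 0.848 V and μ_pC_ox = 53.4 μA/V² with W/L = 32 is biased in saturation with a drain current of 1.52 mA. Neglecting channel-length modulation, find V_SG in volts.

k_p = μ_pC_ox · (W/L) = 1.709 mA/V².
In saturation I_D = ½ k_p (V_SG − |V_tp|)², so V_SG − |V_tp| = √(2 I_D / k_p) = √(2 × 1.52 / 1.709) = 1.33 V.
V_SG = 0.848 + 1.33 = 2.18 V.

V_SG = 2.18 V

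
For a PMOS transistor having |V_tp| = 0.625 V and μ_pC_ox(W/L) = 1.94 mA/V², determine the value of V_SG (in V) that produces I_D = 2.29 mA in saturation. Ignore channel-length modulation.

V_SG = 2.16 V

In saturation I_D = ½ k_p (V_SG − |V_tp|)², so V_SG − |V_tp| = √(2 I_D / k_p) = √(2 × 2.29 / 1.94) = 1.54 V.
V_SG = 0.625 + 1.54 = 2.16 V.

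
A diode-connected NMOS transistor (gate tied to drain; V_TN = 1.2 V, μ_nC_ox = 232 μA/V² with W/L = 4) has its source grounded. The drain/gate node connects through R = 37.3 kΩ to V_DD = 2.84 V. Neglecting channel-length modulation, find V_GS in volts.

V_GS = 1.48 V

With gate tied to drain, V_GS = V_DS ≥ V_GS − V_TN, so the device is in saturation.
k_n = μ_nC_ox · (W/L) = 0.928 mA/V².
KCL at the drain: ½ k_n (V_GS − V_TN)² = (V_DD − V_GS)/R.
Let x = V_GS − 1.2. Then 17.3 x² + x − 1.64 = 0, giving x = 0.28 V (positive root), so V_GS = 1.48 V.
I_D = (V_DD − V_GS)/R = (2.84 − 1.48) / 37.3 = 0.0365 mA.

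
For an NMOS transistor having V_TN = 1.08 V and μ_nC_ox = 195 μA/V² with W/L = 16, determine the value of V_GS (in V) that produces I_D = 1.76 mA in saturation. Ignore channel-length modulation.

V_GS = 2.14 V

k_n = μ_nC_ox · (W/L) = 3.12 mA/V².
In saturation I_D = ½ k_n (V_GS − V_TN)², so V_GS − V_TN = √(2 I_D / k_n) = √(2 × 1.76 / 3.12) = 1.06 V.
V_GS = 1.08 + 1.06 = 2.14 V.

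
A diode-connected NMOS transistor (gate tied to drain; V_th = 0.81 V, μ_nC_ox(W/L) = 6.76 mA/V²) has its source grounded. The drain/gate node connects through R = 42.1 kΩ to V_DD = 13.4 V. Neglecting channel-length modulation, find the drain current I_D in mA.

I_D = 0.292 mA

With gate tied to drain, V_GS = V_DS ≥ V_GS − V_th, so the device is in saturation.
KCL at the drain: ½ k_n (V_GS − V_th)² = (V_DD − V_GS)/R.
Let x = V_GS − 0.81. Then 142 x² + x − 12.59 = 0, giving x = 0.294 V (positive root), so V_GS = 1.1 V.
I_D = (V_DD − V_GS)/R = (13.4 − 1.1) / 42.1 = 0.292 mA.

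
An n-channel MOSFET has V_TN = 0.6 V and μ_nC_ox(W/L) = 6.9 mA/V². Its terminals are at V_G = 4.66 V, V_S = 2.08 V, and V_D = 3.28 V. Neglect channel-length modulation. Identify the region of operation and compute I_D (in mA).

V_GS = V_G − V_S = 4.66 − 2.08 = 2.58 V; V_DS = V_D − V_S = 3.28 − 2.08 = 1.2 V.
V_ov = V_GS − V_TN = 2.58 − 0.6 = 1.98 V.
Since V_DS = 1.2 V < V_ov = 1.98 V, the device is in the triode region.
I_D = k_n [V_ov · V_DS − ½ V_DS²] = 6.9 × [1.98 × 1.2 − 0.5 × 1.2²] = 11.4 mA.

Triode; I_D = 11.4 mA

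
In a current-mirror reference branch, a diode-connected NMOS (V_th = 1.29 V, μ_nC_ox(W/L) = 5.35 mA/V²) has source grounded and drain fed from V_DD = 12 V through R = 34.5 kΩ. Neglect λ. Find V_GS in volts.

V_GS = 1.63 V

With gate tied to drain, V_GS = V_DS ≥ V_GS − V_th, so the device is in saturation.
KCL at the drain: ½ k_n (V_GS − V_th)² = (V_DD − V_GS)/R.
Let x = V_GS − 1.29. Then 92.3 x² + x − 10.71 = 0, giving x = 0.335 V (positive root), so V_GS = 1.63 V.
I_D = (V_DD − V_GS)/R = (12 − 1.63) / 34.5 = 0.301 mA.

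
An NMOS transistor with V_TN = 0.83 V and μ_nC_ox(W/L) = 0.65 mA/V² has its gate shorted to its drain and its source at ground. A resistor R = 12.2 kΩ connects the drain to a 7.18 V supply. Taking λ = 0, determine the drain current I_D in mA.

I_D = 0.427 mA

With gate tied to drain, V_GS = V_DS ≥ V_GS − V_TN, so the device is in saturation.
KCL at the drain: ½ k_n (V_GS − V_TN)² = (V_DD − V_GS)/R.
Let x = V_GS − 0.83. Then 3.96 x² + x − 6.35 = 0, giving x = 1.15 V (positive root), so V_GS = 1.98 V.
I_D = (V_DD − V_GS)/R = (7.18 − 1.98) / 12.2 = 0.427 mA.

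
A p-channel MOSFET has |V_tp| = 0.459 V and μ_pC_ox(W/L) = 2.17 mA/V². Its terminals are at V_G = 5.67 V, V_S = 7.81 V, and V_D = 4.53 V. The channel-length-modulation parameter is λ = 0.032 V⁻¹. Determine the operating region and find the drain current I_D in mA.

V_SG = V_S − V_G = 7.81 − 5.67 = 2.14 V; V_SD = V_S − V_D = 7.81 − 4.53 = 3.28 V.
V_ov = V_SG − |V_tp| = 2.14 − 0.459 = 1.68 V.
Since V_SD = 3.28 V ≥ V_ov = 1.68 V, the device is in saturation.
I_D = ½ k_p V_ov² (1 + λ V_SD) = 0.5 × 2.17 × 1.68² × (1 + 0.032 × 3.28) = 3.39 mA.

Saturation; I_D = 3.39 mA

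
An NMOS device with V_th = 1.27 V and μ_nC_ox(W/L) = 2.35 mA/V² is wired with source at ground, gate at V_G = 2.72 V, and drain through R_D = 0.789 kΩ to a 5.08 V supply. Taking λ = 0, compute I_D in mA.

V_GS = V_G = 2.72 V, so V_ov = 2.72 − 1.27 = 1.45 V.
Assume saturation: I_D = ½ k_n V_ov² = 0.5 × 2.35 × 1.45² = 2.47 mA, giving V_DS = V_DD − I_D R_D = 5.08 − 2.47 × 0.789 = 3.13 V.
V_DS = 3.13 V ≥ V_ov = 1.45 V, confirming saturation.

I_D = 2.47 mA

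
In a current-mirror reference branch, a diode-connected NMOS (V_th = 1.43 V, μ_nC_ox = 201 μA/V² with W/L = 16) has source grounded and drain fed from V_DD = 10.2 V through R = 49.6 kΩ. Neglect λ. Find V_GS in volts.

V_GS = 1.76 V

With gate tied to drain, V_GS = V_DS ≥ V_GS − V_th, so the device is in saturation.
k_n = μ_nC_ox · (W/L) = 3.216 mA/V².
KCL at the drain: ½ k_n (V_GS − V_th)² = (V_DD − V_GS)/R.
Let x = V_GS − 1.43. Then 79.8 x² + x − 8.77 = 0, giving x = 0.325 V (positive root), so V_GS = 1.76 V.
I_D = (V_DD − V_GS)/R = (10.2 − 1.76) / 49.6 = 0.17 mA.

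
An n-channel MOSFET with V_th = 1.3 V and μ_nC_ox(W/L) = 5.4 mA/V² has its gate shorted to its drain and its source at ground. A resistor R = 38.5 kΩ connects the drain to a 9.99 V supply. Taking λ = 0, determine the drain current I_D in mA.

With gate tied to drain, V_GS = V_DS ≥ V_GS − V_th, so the device is in saturation.
KCL at the drain: ½ k_n (V_GS − V_th)² = (V_DD − V_GS)/R.
Let x = V_GS − 1.3. Then 104 x² + x − 8.69 = 0, giving x = 0.284 V (positive root), so V_GS = 1.58 V.
I_D = (V_DD − V_GS)/R = (9.99 − 1.58) / 38.5 = 0.218 mA.

I_D = 0.218 mA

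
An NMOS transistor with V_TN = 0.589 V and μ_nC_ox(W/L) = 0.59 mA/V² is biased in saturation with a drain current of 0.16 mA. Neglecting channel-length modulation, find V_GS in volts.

In saturation I_D = ½ k_n (V_GS − V_TN)², so V_GS − V_TN = √(2 I_D / k_n) = √(2 × 0.16 / 0.59) = 0.736 V.
V_GS = 0.589 + 0.736 = 1.33 V.

V_GS = 1.33 V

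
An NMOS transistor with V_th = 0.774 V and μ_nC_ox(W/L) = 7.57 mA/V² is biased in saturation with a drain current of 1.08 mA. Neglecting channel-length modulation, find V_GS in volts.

In saturation I_D = ½ k_n (V_GS − V_th)², so V_GS − V_th = √(2 I_D / k_n) = √(2 × 1.08 / 7.57) = 0.534 V.
V_GS = 0.774 + 0.534 = 1.31 V.

V_GS = 1.31 V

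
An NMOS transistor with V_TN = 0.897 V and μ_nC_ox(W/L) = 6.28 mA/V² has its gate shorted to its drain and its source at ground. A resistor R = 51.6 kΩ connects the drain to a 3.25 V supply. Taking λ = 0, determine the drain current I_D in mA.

I_D = 0.0433 mA

With gate tied to drain, V_GS = V_DS ≥ V_GS − V_TN, so the device is in saturation.
KCL at the drain: ½ k_n (V_GS − V_TN)² = (V_DD − V_GS)/R.
Let x = V_GS − 0.897. Then 162 x² + x − 2.353 = 0, giving x = 0.117 V (positive root), so V_GS = 1.01 V.
I_D = (V_DD − V_GS)/R = (3.25 − 1.01) / 51.6 = 0.0433 mA.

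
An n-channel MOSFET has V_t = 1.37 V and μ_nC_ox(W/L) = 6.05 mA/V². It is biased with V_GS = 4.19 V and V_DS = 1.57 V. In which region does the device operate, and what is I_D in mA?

V_ov = V_GS − V_t = 4.19 − 1.37 = 2.82 V.
Since V_DS = 1.57 V < V_ov = 2.82 V, the device is in the triode region.
I_D = k_n [V_ov · V_DS − ½ V_DS²] = 6.05 × [2.82 × 1.57 − 0.5 × 1.57²] = 19.3 mA.

Triode; I_D = 19.3 mA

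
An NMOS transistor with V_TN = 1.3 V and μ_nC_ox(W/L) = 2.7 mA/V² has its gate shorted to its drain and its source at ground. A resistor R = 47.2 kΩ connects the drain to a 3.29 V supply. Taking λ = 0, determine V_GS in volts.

With gate tied to drain, V_GS = V_DS ≥ V_GS − V_TN, so the device is in saturation.
KCL at the drain: ½ k_n (V_GS − V_TN)² = (V_DD − V_GS)/R.
Let x = V_GS − 1.3. Then 63.7 x² + x − 1.99 = 0, giving x = 0.169 V (positive root), so V_GS = 1.47 V.
I_D = (V_DD − V_GS)/R = (3.29 − 1.47) / 47.2 = 0.0386 mA.

V_GS = 1.47 V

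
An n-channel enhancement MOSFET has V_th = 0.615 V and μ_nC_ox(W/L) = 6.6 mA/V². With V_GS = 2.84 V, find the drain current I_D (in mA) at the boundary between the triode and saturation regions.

I_D = 16.3 mA

At the boundary V_DS = V_ov = V_GS − V_th = 2.84 − 0.615 = 2.22 V.
I_D = ½ k_n V_ov² = 0.5 × 6.6 × 2.22² = 16.3 mA.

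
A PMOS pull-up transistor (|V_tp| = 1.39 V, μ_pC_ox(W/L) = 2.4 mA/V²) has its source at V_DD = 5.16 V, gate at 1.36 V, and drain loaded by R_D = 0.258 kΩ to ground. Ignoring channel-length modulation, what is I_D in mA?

I_D = 6.97 mA

V_SG = V_DD − V_G = 5.16 − 1.36 = 3.8 V, so V_ov = 3.8 − 1.39 = 2.41 V.
Assume saturation: I_D = ½ k_p V_ov² = 0.5 × 2.4 × 2.41² = 6.97 mA, giving V_SD = V_DD − I_D R_D = 5.16 − 6.97 × 0.258 = 3.36 V.
V_SD = 3.36 V ≥ V_ov = 2.41 V, confirming saturation.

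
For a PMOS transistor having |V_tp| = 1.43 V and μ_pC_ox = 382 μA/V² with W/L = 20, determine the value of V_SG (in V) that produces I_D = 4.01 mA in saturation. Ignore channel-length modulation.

k_p = μ_pC_ox · (W/L) = 7.64 mA/V².
In saturation I_D = ½ k_p (V_SG − |V_tp|)², so V_SG − |V_tp| = √(2 I_D / k_p) = √(2 × 4.01 / 7.64) = 1.02 V.
V_SG = 1.43 + 1.02 = 2.45 V.

V_SG = 2.45 V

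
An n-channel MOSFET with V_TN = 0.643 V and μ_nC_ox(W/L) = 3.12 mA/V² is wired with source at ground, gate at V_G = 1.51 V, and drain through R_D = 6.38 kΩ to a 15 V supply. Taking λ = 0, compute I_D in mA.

V_GS = V_G = 1.51 V, so V_ov = 1.51 − 0.643 = 0.867 V.
Assume saturation: I_D = ½ k_n V_ov² = 0.5 × 3.12 × 0.867² = 1.17 mA, giving V_DS = V_DD − I_D R_D = 15 − 1.17 × 6.38 = 7.52 V.
V_DS = 7.52 V ≥ V_ov = 0.867 V, confirming saturation.

I_D = 1.17 mA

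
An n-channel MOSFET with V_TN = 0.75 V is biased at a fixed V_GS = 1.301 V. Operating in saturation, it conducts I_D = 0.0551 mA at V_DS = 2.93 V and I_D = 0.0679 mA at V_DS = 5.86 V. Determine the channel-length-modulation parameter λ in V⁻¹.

λ = 0.103 V⁻¹

With V_GS fixed, I_D ∝ (1 + λ V_DS) in saturation, so I_D2/I_D1 = (1 + λ V_DS2)/(1 + λ V_DS1).
0.0679/0.0551 = 1.232 = (1 + 5.86 λ)/(1 + 2.93 λ).
Solving: λ (I_D1 V_DS2 − I_D2 V_DS1) = I_D2 − I_D1, so λ = (0.0679 − 0.0551) / (0.0551 × 5.86 − 0.0679 × 2.93) = 0.0128 / 0.124 = 0.103 V⁻¹.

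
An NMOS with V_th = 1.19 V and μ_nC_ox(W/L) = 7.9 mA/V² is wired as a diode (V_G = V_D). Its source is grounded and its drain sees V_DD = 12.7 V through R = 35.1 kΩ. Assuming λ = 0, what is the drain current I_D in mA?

With gate tied to drain, V_GS = V_DS ≥ V_GS − V_th, so the device is in saturation.
KCL at the drain: ½ k_n (V_GS − V_th)² = (V_DD − V_GS)/R.
Let x = V_GS − 1.19. Then 139 x² + x − 11.51 = 0, giving x = 0.285 V (positive root), so V_GS = 1.47 V.
I_D = (V_DD − V_GS)/R = (12.7 − 1.47) / 35.1 = 0.32 mA.

I_D = 0.320 mA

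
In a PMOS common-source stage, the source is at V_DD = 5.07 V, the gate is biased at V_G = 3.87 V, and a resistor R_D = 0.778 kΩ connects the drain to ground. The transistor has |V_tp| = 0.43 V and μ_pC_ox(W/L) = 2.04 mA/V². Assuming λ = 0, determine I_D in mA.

I_D = 0.605 mA

V_SG = V_DD − V_G = 5.07 − 3.87 = 1.2 V, so V_ov = 1.2 − 0.43 = 0.77 V.
Assume saturation: I_D = ½ k_p V_ov² = 0.5 × 2.04 × 0.77² = 0.605 mA, giving V_SD = V_DD − I_D R_D = 5.07 − 0.605 × 0.778 = 4.6 V.
V_SD = 4.6 V ≥ V_ov = 0.77 V, confirming saturation.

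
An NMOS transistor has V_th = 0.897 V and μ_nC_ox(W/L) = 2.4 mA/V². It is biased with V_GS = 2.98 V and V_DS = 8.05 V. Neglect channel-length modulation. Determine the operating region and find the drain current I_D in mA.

Saturation; I_D = 5.21 mA

V_ov = V_GS − V_th = 2.98 − 0.897 = 2.08 V.
Since V_DS = 8.05 V ≥ V_ov = 2.08 V, the device is in saturation.
I_D = ½ k_n V_ov² = 0.5 × 2.4 × 2.08² = 5.21 mA.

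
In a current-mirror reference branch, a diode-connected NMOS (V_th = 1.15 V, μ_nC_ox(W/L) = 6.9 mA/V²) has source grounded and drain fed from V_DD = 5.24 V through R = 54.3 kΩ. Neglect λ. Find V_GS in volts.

V_GS = 1.30 V

With gate tied to drain, V_GS = V_DS ≥ V_GS − V_th, so the device is in saturation.
KCL at the drain: ½ k_n (V_GS − V_th)² = (V_DD − V_GS)/R.
Let x = V_GS − 1.15. Then 187 x² + x − 4.09 = 0, giving x = 0.145 V (positive root), so V_GS = 1.3 V.
I_D = (V_DD − V_GS)/R = (5.24 − 1.3) / 54.3 = 0.0726 mA.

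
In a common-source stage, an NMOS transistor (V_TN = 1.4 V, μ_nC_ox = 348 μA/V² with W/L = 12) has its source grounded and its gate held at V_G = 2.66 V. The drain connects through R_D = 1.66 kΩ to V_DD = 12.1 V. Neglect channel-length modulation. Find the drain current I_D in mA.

I_D = 3.31 mA

V_GS = V_G = 2.66 V, so V_ov = 2.66 − 1.4 = 1.26 V.
k_n = μ_nC_ox · (W/L) = 4.176 mA/V².
Assume saturation: I_D = ½ k_n V_ov² = 0.5 × 4.176 × 1.26² = 3.31 mA, giving V_DS = V_DD − I_D R_D = 12.1 − 3.31 × 1.66 = 6.6 V.
V_DS = 6.6 V ≥ V_ov = 1.26 V, confirming saturation.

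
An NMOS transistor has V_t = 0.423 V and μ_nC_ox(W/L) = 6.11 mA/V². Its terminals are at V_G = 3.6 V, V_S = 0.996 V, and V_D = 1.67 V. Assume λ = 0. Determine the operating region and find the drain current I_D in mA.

Triode; I_D = 7.59 mA

V_GS = V_G − V_S = 3.6 − 0.996 = 2.6 V; V_DS = V_D − V_S = 1.67 − 0.996 = 0.674 V.
V_ov = V_GS − V_t = 2.6 − 0.423 = 2.18 V.
Since V_DS = 0.674 V < V_ov = 2.18 V, the device is in the triode region.
I_D = k_n [V_ov · V_DS − ½ V_DS²] = 6.11 × [2.18 × 0.674 − 0.5 × 0.674²] = 7.59 mA.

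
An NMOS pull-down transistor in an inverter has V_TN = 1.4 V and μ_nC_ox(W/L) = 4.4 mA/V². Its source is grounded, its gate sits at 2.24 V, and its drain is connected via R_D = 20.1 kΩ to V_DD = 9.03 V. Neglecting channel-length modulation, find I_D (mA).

I_D = 0.443 mA

V_GS = V_G = 2.24 V, so V_ov = 2.24 − 1.4 = 0.84 V.
Assume saturation: I_D = ½ k_n V_ov² = 0.5 × 4.4 × 0.84² = 1.55 mA, giving V_DS = V_DD − I_D R_D = 9.03 − 1.55 × 20.1 = -22.2 V.
But -22.2 V < V_ov = 0.84 V, so the device is actually in triode.
In triode I_D = k_n[V_ov V_DS − ½ V_DS²] and I_D = (V_DD − V_DS)/R_D. Equating: 44.2 V_DS² − 75.29 V_DS + 9.03 = 0, giving V_DS = 0.13 V (the root below V_ov).
I_D = (9.03 − 0.13) / 20.1 = 0.443 mA.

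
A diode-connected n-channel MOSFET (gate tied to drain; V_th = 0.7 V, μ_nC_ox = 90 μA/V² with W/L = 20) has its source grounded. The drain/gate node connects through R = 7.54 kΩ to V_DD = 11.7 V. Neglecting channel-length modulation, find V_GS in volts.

V_GS = 1.90 V

With gate tied to drain, V_GS = V_DS ≥ V_GS − V_th, so the device is in saturation.
k_n = μ_nC_ox · (W/L) = 1.8 mA/V².
KCL at the drain: ½ k_n (V_GS − V_th)² = (V_DD − V_GS)/R.
Let x = V_GS − 0.7. Then 6.79 x² + x − 11 = 0, giving x = 1.2 V (positive root), so V_GS = 1.9 V.
I_D = (V_DD − V_GS)/R = (11.7 − 1.9) / 7.54 = 1.3 mA.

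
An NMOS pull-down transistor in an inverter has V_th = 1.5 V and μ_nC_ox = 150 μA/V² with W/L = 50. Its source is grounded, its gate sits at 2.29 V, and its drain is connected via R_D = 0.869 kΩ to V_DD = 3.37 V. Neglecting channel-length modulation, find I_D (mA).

I_D = 2.34 mA

V_GS = V_G = 2.29 V, so V_ov = 2.29 − 1.5 = 0.79 V.
k_n = μ_nC_ox · (W/L) = 7.5 mA/V².
Assume saturation: I_D = ½ k_n V_ov² = 0.5 × 7.5 × 0.79² = 2.34 mA, giving V_DS = V_DD − I_D R_D = 3.37 − 2.34 × 0.869 = 1.34 V.
V_DS = 1.34 V ≥ V_ov = 0.79 V, confirming saturation.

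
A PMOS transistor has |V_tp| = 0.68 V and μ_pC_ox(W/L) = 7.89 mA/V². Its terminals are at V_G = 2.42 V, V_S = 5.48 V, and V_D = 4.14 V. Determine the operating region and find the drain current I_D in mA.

V_SG = V_S − V_G = 5.48 − 2.42 = 3.06 V; V_SD = V_S − V_D = 5.48 − 4.14 = 1.34 V.
V_ov = V_SG − |V_tp| = 3.06 − 0.68 = 2.38 V.
Since V_SD = 1.34 V < V_ov = 2.38 V, the device is in the triode region.
I_D = k_p [V_ov · V_SD − ½ V_SD²] = 7.89 × [2.38 × 1.34 − 0.5 × 1.34²] = 18.1 mA.

Triode; I_D = 18.1 mA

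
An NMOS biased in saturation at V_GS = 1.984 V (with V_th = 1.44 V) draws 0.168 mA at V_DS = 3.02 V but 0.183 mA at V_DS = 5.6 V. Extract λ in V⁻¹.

λ = 0.0386 V⁻¹

With V_GS fixed, I_D ∝ (1 + λ V_DS) in saturation, so I_D2/I_D1 = (1 + λ V_DS2)/(1 + λ V_DS1).
0.183/0.168 = 1.089 = (1 + 5.6 λ)/(1 + 3.02 λ).
Solving: λ (I_D1 V_DS2 − I_D2 V_DS1) = I_D2 − I_D1, so λ = (0.183 − 0.168) / (0.168 × 5.6 − 0.183 × 3.02) = 0.015 / 0.388 = 0.0386 V⁻¹.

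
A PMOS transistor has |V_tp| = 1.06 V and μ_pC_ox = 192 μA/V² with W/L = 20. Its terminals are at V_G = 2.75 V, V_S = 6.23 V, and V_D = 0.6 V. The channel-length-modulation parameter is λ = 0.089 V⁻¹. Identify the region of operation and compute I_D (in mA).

Saturation; I_D = 16.9 mA

V_SG = V_S − V_G = 6.23 − 2.75 = 3.48 V; V_SD = V_S − V_D = 6.23 − 0.6 = 5.63 V.
k_p = μ_pC_ox · (W/L) = 3.84 mA/V².
V_ov = V_SG − |V_tp| = 3.48 − 1.06 = 2.42 V.
Since V_SD = 5.63 V ≥ V_ov = 2.42 V, the device is in saturation.
I_D = ½ k_p V_ov² (1 + λ V_SD) = 0.5 × 3.84 × 2.42² × (1 + 0.089 × 5.63) = 16.9 mA.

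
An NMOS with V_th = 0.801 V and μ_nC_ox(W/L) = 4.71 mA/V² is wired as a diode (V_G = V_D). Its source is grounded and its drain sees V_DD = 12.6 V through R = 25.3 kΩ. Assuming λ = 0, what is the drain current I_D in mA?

With gate tied to drain, V_GS = V_DS ≥ V_GS − V_th, so the device is in saturation.
KCL at the drain: ½ k_n (V_GS − V_th)² = (V_DD − V_GS)/R.
Let x = V_GS − 0.801. Then 59.6 x² + x − 11.8 = 0, giving x = 0.437 V (positive root), so V_GS = 1.24 V.
I_D = (V_DD − V_GS)/R = (12.6 − 1.24) / 25.3 = 0.449 mA.

I_D = 0.449 mA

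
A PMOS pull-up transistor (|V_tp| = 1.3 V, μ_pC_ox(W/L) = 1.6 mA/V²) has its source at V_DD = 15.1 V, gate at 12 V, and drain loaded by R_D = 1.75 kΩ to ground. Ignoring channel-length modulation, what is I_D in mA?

I_D = 2.59 mA

V_SG = V_DD − V_G = 15.1 − 12 = 3.1 V, so V_ov = 3.1 − 1.3 = 1.8 V.
Assume saturation: I_D = ½ k_p V_ov² = 0.5 × 1.6 × 1.8² = 2.59 mA, giving V_SD = V_DD − I_D R_D = 15.1 − 2.59 × 1.75 = 10.6 V.
V_SD = 10.6 V ≥ V_ov = 1.8 V, confirming saturation.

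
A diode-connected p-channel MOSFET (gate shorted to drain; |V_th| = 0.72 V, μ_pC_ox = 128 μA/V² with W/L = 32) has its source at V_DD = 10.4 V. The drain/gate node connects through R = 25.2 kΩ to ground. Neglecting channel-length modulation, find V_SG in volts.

V_SG = 1.14 V

With gate tied to drain, V_SG = V_SD ≥ V_SG − |V_th|, so the device is in saturation.
k_p = μ_pC_ox · (W/L) = 4.096 mA/V².
KCL at the drain: ½ k_p (V_SG − |V_th|)² = (V_DD − V_SG)/R.
Let x = V_SG − 0.72. Then 51.6 x² + x − 9.68 = 0, giving x = 0.424 V (positive root), so V_SG = 1.14 V.
I_D = (V_DD − V_SG)/R = (10.4 − 1.14) / 25.2 = 0.367 mA.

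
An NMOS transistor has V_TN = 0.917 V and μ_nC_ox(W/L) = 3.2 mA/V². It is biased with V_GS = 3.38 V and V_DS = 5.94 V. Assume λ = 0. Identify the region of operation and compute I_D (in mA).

V_ov = V_GS − V_TN = 3.38 − 0.917 = 2.46 V.
Since V_DS = 5.94 V ≥ V_ov = 2.46 V, the device is in saturation.
I_D = ½ k_n V_ov² = 0.5 × 3.2 × 2.46² = 9.71 mA.

Saturation; I_D = 9.71 mA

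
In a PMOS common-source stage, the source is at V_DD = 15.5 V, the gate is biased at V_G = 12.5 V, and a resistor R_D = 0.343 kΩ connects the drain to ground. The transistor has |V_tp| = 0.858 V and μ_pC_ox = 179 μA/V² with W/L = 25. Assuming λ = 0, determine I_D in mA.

V_SG = V_DD − V_G = 15.5 − 12.5 = 3 V, so V_ov = 3 − 0.858 = 2.14 V.
k_p = μ_pC_ox · (W/L) = 4.475 mA/V².
Assume saturation: I_D = ½ k_p V_ov² = 0.5 × 4.475 × 2.14² = 10.3 mA, giving V_SD = V_DD − I_D R_D = 15.5 − 10.3 × 0.343 = 12 V.
V_SD = 12 V ≥ V_ov = 2.14 V, confirming saturation.

I_D = 10.3 mA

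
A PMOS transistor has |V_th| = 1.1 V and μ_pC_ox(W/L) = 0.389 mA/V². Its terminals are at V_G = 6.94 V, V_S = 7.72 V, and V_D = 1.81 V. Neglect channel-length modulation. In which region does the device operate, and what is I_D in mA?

V_SG = V_S − V_G = 7.72 − 6.94 = 0.78 V; V_SD = V_S − V_D = 7.72 − 1.81 = 5.91 V.
V_SG = 0.78 V < |V_th| = 1.1 V, so the transistor is in cutoff.

Cutoff; I_D = 0 mA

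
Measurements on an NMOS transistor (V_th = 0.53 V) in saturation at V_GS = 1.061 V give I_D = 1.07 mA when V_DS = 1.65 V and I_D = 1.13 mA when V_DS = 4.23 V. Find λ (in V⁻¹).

With V_GS fixed, I_D ∝ (1 + λ V_DS) in saturation, so I_D2/I_D1 = (1 + λ V_DS2)/(1 + λ V_DS1).
1.13/1.07 = 1.056 = (1 + 4.23 λ)/(1 + 1.65 λ).
Solving: λ (I_D1 V_DS2 − I_D2 V_DS1) = I_D2 − I_D1, so λ = (1.13 − 1.07) / (1.07 × 4.23 − 1.13 × 1.65) = 0.06 / 2.66 = 0.0225 V⁻¹.

λ = 0.0225 V⁻¹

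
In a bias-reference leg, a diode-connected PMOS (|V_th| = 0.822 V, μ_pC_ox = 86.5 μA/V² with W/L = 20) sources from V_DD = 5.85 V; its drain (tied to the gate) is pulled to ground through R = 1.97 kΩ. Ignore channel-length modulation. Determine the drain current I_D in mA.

I_D = 1.82 mA

With gate tied to drain, V_SG = V_SD ≥ V_SG − |V_th|, so the device is in saturation.
k_p = μ_pC_ox · (W/L) = 1.73 mA/V².
KCL at the drain: ½ k_p (V_SG − |V_th|)² = (V_DD − V_SG)/R.
Let x = V_SG − 0.822. Then 1.7 x² + x − 5.028 = 0, giving x = 1.45 V (positive root), so V_SG = 2.27 V.
I_D = (V_DD − V_SG)/R = (5.85 − 2.27) / 1.97 = 1.82 mA.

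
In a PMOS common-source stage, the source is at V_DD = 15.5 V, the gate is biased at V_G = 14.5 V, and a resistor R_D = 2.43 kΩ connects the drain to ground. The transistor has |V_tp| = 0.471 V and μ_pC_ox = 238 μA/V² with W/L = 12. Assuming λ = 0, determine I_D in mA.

V_SG = V_DD − V_G = 15.5 − 14.5 = 1 V, so V_ov = 1 − 0.471 = 0.529 V.
k_p = μ_pC_ox · (W/L) = 2.856 mA/V².
Assume saturation: I_D = ½ k_p V_ov² = 0.5 × 2.856 × 0.529² = 0.4 mA, giving V_SD = V_DD − I_D R_D = 15.5 − 0.4 × 2.43 = 14.5 V.
V_SD = 14.5 V ≥ V_ov = 0.529 V, confirming saturation.

I_D = 0.400 mA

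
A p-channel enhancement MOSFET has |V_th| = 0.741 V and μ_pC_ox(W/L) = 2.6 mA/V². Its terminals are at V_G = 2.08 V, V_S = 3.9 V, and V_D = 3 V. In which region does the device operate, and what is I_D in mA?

V_SG = V_S − V_G = 3.9 − 2.08 = 1.82 V; V_SD = V_S − V_D = 3.9 − 3 = 0.9 V.
V_ov = V_SG − |V_th| = 1.82 − 0.741 = 1.08 V.
Since V_SD = 0.9 V < V_ov = 1.08 V, the device is in the triode region.
I_D = k_p [V_ov · V_SD − ½ V_SD²] = 2.6 × [1.08 × 0.9 − 0.5 × 0.9²] = 1.47 mA.

Triode; I_D = 1.47 mA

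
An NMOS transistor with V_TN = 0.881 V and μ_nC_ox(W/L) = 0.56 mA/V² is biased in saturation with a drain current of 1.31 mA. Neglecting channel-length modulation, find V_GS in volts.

In saturation I_D = ½ k_n (V_GS − V_TN)², so V_GS − V_TN = √(2 I_D / k_n) = √(2 × 1.31 / 0.56) = 2.16 V.
V_GS = 0.881 + 2.16 = 3.04 V.

V_GS = 3.04 V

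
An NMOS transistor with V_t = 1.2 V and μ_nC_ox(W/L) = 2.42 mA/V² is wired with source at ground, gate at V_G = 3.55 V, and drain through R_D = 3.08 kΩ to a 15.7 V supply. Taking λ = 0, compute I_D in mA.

I_D = 4.75 mA

V_GS = V_G = 3.55 V, so V_ov = 3.55 − 1.2 = 2.35 V.
Assume saturation: I_D = ½ k_n V_ov² = 0.5 × 2.42 × 2.35² = 6.68 mA, giving V_DS = V_DD − I_D R_D = 15.7 − 6.68 × 3.08 = -4.88 V.
But -4.88 V < V_ov = 2.35 V, so the device is actually in triode.
In triode I_D = k_n[V_ov V_DS − ½ V_DS²] and I_D = (V_DD − V_DS)/R_D. Equating: 3.73 V_DS² − 18.52 V_DS + 15.7 = 0, giving V_DS = 1.08 V (the root below V_ov).
I_D = (15.7 − 1.08) / 3.08 = 4.75 mA.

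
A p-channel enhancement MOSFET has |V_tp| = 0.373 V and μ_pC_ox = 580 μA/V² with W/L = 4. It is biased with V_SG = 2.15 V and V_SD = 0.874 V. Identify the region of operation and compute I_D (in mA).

k_p = μ_pC_ox · (W/L) = 2.32 mA/V².
V_ov = V_SG − |V_tp| = 2.15 − 0.373 = 1.78 V.
Since V_SD = 0.874 V < V_ov = 1.78 V, the device is in the triode region.
I_D = k_p [V_ov · V_SD − ½ V_SD²] = 2.32 × [1.78 × 0.874 − 0.5 × 0.874²] = 2.72 mA.

Triode; I_D = 2.72 mA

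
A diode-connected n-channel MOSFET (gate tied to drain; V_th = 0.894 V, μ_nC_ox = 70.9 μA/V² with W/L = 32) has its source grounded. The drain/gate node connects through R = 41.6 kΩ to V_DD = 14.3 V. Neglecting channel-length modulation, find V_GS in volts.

V_GS = 1.42 V

With gate tied to drain, V_GS = V_DS ≥ V_GS − V_th, so the device is in saturation.
k_n = μ_nC_ox · (W/L) = 2.269 mA/V².
KCL at the drain: ½ k_n (V_GS − V_th)² = (V_DD − V_GS)/R.
Let x = V_GS − 0.894. Then 47.2 x² + x − 13.41 = 0, giving x = 0.523 V (positive root), so V_GS = 1.42 V.
I_D = (V_DD − V_GS)/R = (14.3 − 1.42) / 41.6 = 0.31 mA.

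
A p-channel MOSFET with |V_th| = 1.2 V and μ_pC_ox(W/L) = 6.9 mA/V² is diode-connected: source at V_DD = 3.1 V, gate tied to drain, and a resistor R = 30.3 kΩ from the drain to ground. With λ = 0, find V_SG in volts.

V_SG = 1.33 V

With gate tied to drain, V_SG = V_SD ≥ V_SG − |V_th|, so the device is in saturation.
KCL at the drain: ½ k_p (V_SG − |V_th|)² = (V_DD − V_SG)/R.
Let x = V_SG − 1.2. Then 105 x² + x − 1.9 = 0, giving x = 0.13 V (positive root), so V_SG = 1.33 V.
I_D = (V_DD − V_SG)/R = (3.1 − 1.33) / 30.3 = 0.0584 mA.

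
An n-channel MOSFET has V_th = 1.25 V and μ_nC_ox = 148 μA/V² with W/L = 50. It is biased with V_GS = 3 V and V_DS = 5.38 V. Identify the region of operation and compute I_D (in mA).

Saturation; I_D = 11.3 mA

k_n = μ_nC_ox · (W/L) = 7.4 mA/V².
V_ov = V_GS − V_th = 3 − 1.25 = 1.75 V.
Since V_DS = 5.38 V ≥ V_ov = 1.75 V, the device is in saturation.
I_D = ½ k_n V_ov² = 0.5 × 7.4 × 1.75² = 11.3 mA.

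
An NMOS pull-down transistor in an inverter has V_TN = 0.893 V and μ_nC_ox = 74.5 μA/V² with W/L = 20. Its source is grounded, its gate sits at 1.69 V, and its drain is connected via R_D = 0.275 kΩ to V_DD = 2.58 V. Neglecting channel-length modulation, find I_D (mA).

I_D = 0.473 mA

V_GS = V_G = 1.69 V, so V_ov = 1.69 − 0.893 = 0.797 V.
k_n = μ_nC_ox · (W/L) = 1.49 mA/V².
Assume saturation: I_D = ½ k_n V_ov² = 0.5 × 1.49 × 0.797² = 0.473 mA, giving V_DS = V_DD − I_D R_D = 2.58 − 0.473 × 0.275 = 2.45 V.
V_DS = 2.45 V ≥ V_ov = 0.797 V, confirming saturation.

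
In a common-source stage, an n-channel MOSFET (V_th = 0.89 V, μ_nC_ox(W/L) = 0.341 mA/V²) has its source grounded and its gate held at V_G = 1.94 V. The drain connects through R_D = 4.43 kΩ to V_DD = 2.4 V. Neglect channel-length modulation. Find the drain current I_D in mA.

I_D = 0.188 mA

V_GS = V_G = 1.94 V, so V_ov = 1.94 − 0.89 = 1.05 V.
Assume saturation: I_D = ½ k_n V_ov² = 0.5 × 0.341 × 1.05² = 0.188 mA, giving V_DS = V_DD − I_D R_D = 2.4 − 0.188 × 4.43 = 1.57 V.
V_DS = 1.57 V ≥ V_ov = 1.05 V, confirming saturation.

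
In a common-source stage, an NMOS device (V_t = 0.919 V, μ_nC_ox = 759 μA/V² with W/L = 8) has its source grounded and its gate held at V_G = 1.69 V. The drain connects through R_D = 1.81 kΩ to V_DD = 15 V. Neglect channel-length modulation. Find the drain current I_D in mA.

I_D = 1.80 mA

V_GS = V_G = 1.69 V, so V_ov = 1.69 − 0.919 = 0.771 V.
k_n = μ_nC_ox · (W/L) = 6.072 mA/V².
Assume saturation: I_D = ½ k_n V_ov² = 0.5 × 6.072 × 0.771² = 1.8 mA, giving V_DS = V_DD − I_D R_D = 15 − 1.8 × 1.81 = 11.7 V.
V_DS = 11.7 V ≥ V_ov = 0.771 V, confirming saturation.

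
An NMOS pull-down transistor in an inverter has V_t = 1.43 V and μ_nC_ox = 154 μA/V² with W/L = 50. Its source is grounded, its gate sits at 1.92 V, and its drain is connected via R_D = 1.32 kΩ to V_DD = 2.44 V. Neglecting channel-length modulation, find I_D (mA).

V_GS = V_G = 1.92 V, so V_ov = 1.92 − 1.43 = 0.49 V.
k_n = μ_nC_ox · (W/L) = 7.7 mA/V².
Assume saturation: I_D = ½ k_n V_ov² = 0.5 × 7.7 × 0.49² = 0.924 mA, giving V_DS = V_DD − I_D R_D = 2.44 − 0.924 × 1.32 = 1.22 V.
V_DS = 1.22 V ≥ V_ov = 0.49 V, confirming saturation.

I_D = 0.924 mA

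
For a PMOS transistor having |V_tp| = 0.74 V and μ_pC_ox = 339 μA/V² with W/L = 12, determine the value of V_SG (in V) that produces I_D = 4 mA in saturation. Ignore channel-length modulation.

k_p = μ_pC_ox · (W/L) = 4.068 mA/V².
In saturation I_D = ½ k_p (V_SG − |V_tp|)², so V_SG − |V_tp| = √(2 I_D / k_p) = √(2 × 4 / 4.068) = 1.4 V.
V_SG = 0.74 + 1.4 = 2.14 V.

V_SG = 2.14 V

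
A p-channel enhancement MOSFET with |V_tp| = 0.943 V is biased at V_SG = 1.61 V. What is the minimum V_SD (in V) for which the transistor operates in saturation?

The boundary between triode and saturation is V_SD = V_SG − |V_tp| = V_ov.
V_ov = 1.61 − 0.943 = 0.667 V.

V_SD,sat = 0.667 V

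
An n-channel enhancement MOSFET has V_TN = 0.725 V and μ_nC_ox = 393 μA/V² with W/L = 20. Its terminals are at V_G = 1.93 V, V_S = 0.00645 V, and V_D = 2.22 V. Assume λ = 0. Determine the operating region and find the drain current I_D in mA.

V_GS = V_G − V_S = 1.93 − 0.00645 = 1.92 V; V_DS = V_D − V_S = 2.22 − 0.00645 = 2.21 V.
k_n = μ_nC_ox · (W/L) = 7.86 mA/V².
V_ov = V_GS − V_TN = 1.92 − 0.725 = 1.2 V.
Since V_DS = 2.21 V ≥ V_ov = 1.2 V, the device is in saturation.
I_D = ½ k_n V_ov² = 0.5 × 7.86 × 1.2² = 5.65 mA.

Saturation; I_D = 5.65 mA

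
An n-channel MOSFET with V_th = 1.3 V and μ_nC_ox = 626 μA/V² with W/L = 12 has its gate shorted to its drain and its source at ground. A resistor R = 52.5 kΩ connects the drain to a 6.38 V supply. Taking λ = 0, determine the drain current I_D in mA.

With gate tied to drain, V_GS = V_DS ≥ V_GS − V_th, so the device is in saturation.
k_n = μ_nC_ox · (W/L) = 7.512 mA/V².
KCL at the drain: ½ k_n (V_GS − V_th)² = (V_DD − V_GS)/R.
Let x = V_GS − 1.3. Then 197 x² + x − 5.08 = 0, giving x = 0.158 V (positive root), so V_GS = 1.46 V.
I_D = (V_DD − V_GS)/R = (6.38 − 1.46) / 52.5 = 0.0938 mA.

I_D = 0.0938 mA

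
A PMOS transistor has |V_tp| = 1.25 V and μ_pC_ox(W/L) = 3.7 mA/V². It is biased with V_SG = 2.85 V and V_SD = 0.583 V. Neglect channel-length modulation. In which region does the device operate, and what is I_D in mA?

V_ov = V_SG − |V_tp| = 2.85 − 1.25 = 1.6 V.
Since V_SD = 0.583 V < V_ov = 1.6 V, the device is in the triode region.
I_D = k_p [V_ov · V_SD − ½ V_SD²] = 3.7 × [1.6 × 0.583 − 0.5 × 0.583²] = 2.82 mA.

Triode; I_D = 2.82 mA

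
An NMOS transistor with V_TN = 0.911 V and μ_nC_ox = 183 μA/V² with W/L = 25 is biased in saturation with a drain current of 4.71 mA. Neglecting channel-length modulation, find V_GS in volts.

k_n = μ_nC_ox · (W/L) = 4.575 mA/V².
In saturation I_D = ½ k_n (V_GS − V_TN)², so V_GS − V_TN = √(2 I_D / k_n) = √(2 × 4.71 / 4.575) = 1.43 V.
V_GS = 0.911 + 1.43 = 2.35 V.

V_GS = 2.35 V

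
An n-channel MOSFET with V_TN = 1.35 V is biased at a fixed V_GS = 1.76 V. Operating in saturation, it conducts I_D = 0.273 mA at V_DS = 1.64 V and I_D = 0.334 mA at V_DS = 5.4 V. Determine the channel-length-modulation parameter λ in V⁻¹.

λ = 0.0658 V⁻¹

With V_GS fixed, I_D ∝ (1 + λ V_DS) in saturation, so I_D2/I_D1 = (1 + λ V_DS2)/(1 + λ V_DS1).
0.334/0.273 = 1.223 = (1 + 5.4 λ)/(1 + 1.64 λ).
Solving: λ (I_D1 V_DS2 − I_D2 V_DS1) = I_D2 − I_D1, so λ = (0.334 − 0.273) / (0.273 × 5.4 − 0.334 × 1.64) = 0.061 / 0.926 = 0.0658 V⁻¹.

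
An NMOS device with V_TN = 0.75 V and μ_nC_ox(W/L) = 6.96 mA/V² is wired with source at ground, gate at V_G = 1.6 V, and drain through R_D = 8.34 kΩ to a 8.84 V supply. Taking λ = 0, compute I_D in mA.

I_D = 1.04 mA

V_GS = V_G = 1.6 V, so V_ov = 1.6 − 0.75 = 0.85 V.
Assume saturation: I_D = ½ k_n V_ov² = 0.5 × 6.96 × 0.85² = 2.51 mA, giving V_DS = V_DD − I_D R_D = 8.84 − 2.51 × 8.34 = -12.1 V.
But -12.1 V < V_ov = 0.85 V, so the device is actually in triode.
In triode I_D = k_n[V_ov V_DS − ½ V_DS²] and I_D = (V_DD − V_DS)/R_D. Equating: 29 V_DS² − 50.34 V_DS + 8.84 = 0, giving V_DS = 0.198 V (the root below V_ov).
I_D = (8.84 − 0.198) / 8.34 = 1.04 mA.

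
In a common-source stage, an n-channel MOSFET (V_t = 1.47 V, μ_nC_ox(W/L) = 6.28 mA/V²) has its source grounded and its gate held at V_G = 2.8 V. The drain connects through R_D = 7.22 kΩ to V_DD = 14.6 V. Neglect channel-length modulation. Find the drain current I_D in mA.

I_D = 1.99 mA

V_GS = V_G = 2.8 V, so V_ov = 2.8 − 1.47 = 1.33 V.
Assume saturation: I_D = ½ k_n V_ov² = 0.5 × 6.28 × 1.33² = 5.55 mA, giving V_DS = V_DD − I_D R_D = 14.6 − 5.55 × 7.22 = -25.5 V.
But -25.5 V < V_ov = 1.33 V, so the device is actually in triode.
In triode I_D = k_n[V_ov V_DS − ½ V_DS²] and I_D = (V_DD − V_DS)/R_D. Equating: 22.7 V_DS² − 61.3 V_DS + 14.6 = 0, giving V_DS = 0.264 V (the root below V_ov).
I_D = (14.6 − 0.264) / 7.22 = 1.99 mA.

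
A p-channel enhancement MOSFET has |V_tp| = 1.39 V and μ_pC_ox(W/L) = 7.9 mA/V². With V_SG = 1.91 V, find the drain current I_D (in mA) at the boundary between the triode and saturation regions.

At the boundary V_SD = V_ov = V_SG − |V_tp| = 1.91 − 1.39 = 0.52 V.
I_D = ½ k_p V_ov² = 0.5 × 7.9 × 0.52² = 1.07 mA.

I_D = 1.07 mA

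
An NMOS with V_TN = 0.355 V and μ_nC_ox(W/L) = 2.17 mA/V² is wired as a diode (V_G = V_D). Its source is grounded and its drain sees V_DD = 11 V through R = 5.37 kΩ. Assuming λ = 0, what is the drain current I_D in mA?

I_D = 1.75 mA

With gate tied to drain, V_GS = V_DS ≥ V_GS − V_TN, so the device is in saturation.
KCL at the drain: ½ k_n (V_GS − V_TN)² = (V_DD − V_GS)/R.
Let x = V_GS − 0.355. Then 5.83 x² + x − 10.64 = 0, giving x = 1.27 V (positive root), so V_GS = 1.62 V.
I_D = (V_DD − V_GS)/R = (11 − 1.62) / 5.37 = 1.75 mA.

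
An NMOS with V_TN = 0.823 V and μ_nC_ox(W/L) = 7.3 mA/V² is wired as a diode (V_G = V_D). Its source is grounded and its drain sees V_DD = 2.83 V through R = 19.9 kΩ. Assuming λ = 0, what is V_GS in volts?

With gate tied to drain, V_GS = V_DS ≥ V_GS − V_TN, so the device is in saturation.
KCL at the drain: ½ k_n (V_GS − V_TN)² = (V_DD − V_GS)/R.
Let x = V_GS − 0.823. Then 72.6 x² + x − 2.007 = 0, giving x = 0.159 V (positive root), so V_GS = 0.982 V.
I_D = (V_DD − V_GS)/R = (2.83 − 0.982) / 19.9 = 0.0928 mA.

V_GS = 0.982 V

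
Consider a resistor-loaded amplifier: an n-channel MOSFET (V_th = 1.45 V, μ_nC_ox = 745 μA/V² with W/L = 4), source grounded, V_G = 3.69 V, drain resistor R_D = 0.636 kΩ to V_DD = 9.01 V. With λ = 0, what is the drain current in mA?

V_GS = V_G = 3.69 V, so V_ov = 3.69 − 1.45 = 2.24 V.
k_n = μ_nC_ox · (W/L) = 2.98 mA/V².
Assume saturation: I_D = ½ k_n V_ov² = 0.5 × 2.98 × 2.24² = 7.48 mA, giving V_DS = V_DD − I_D R_D = 9.01 − 7.48 × 0.636 = 4.26 V.
V_DS = 4.26 V ≥ V_ov = 2.24 V, confirming saturation.

I_D = 7.48 mA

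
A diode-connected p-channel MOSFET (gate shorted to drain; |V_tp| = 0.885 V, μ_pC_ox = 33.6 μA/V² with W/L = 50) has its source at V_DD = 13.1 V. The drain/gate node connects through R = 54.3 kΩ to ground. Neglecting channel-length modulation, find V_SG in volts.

V_SG = 1.39 V

With gate tied to drain, V_SG = V_SD ≥ V_SG − |V_tp|, so the device is in saturation.
k_p = μ_pC_ox · (W/L) = 1.68 mA/V².
KCL at the drain: ½ k_p (V_SG − |V_tp|)² = (V_DD − V_SG)/R.
Let x = V_SG − 0.885. Then 45.6 x² + x − 12.21 = 0, giving x = 0.507 V (positive root), so V_SG = 1.39 V.
I_D = (V_DD − V_SG)/R = (13.1 − 1.39) / 54.3 = 0.216 mA.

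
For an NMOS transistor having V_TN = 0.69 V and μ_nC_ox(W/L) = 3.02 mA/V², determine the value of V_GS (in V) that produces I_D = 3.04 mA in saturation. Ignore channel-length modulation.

V_GS = 2.11 V

In saturation I_D = ½ k_n (V_GS − V_TN)², so V_GS − V_TN = √(2 I_D / k_n) = √(2 × 3.04 / 3.02) = 1.42 V.
V_GS = 0.69 + 1.42 = 2.11 V.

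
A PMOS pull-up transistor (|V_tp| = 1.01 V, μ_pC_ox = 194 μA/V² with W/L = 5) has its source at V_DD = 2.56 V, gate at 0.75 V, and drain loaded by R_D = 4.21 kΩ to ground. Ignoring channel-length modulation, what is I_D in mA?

I_D = 0.310 mA

V_SG = V_DD − V_G = 2.56 − 0.75 = 1.81 V, so V_ov = 1.81 − 1.01 = 0.8 V.
k_p = μ_pC_ox · (W/L) = 0.97 mA/V².
Assume saturation: I_D = ½ k_p V_ov² = 0.5 × 0.97 × 0.8² = 0.31 mA, giving V_SD = V_DD − I_D R_D = 2.56 − 0.31 × 4.21 = 1.25 V.
V_SD = 1.25 V ≥ V_ov = 0.8 V, confirming saturation.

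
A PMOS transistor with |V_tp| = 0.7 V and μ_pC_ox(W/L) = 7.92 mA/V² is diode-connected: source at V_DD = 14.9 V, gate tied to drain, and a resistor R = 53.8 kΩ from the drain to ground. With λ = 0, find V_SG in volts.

V_SG = 0.956 V

With gate tied to drain, V_SG = V_SD ≥ V_SG − |V_tp|, so the device is in saturation.
KCL at the drain: ½ k_p (V_SG − |V_tp|)² = (V_DD − V_SG)/R.
Let x = V_SG − 0.7. Then 213 x² + x − 14.2 = 0, giving x = 0.256 V (positive root), so V_SG = 0.956 V.
I_D = (V_DD − V_SG)/R = (14.9 − 0.956) / 53.8 = 0.259 mA.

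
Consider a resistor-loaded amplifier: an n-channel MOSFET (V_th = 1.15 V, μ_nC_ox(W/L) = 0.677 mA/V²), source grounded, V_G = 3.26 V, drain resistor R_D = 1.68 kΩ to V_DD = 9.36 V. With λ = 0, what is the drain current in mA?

I_D = 1.51 mA

V_GS = V_G = 3.26 V, so V_ov = 3.26 − 1.15 = 2.11 V.
Assume saturation: I_D = ½ k_n V_ov² = 0.5 × 0.677 × 2.11² = 1.51 mA, giving V_DS = V_DD − I_D R_D = 9.36 − 1.51 × 1.68 = 6.83 V.
V_DS = 6.83 V ≥ V_ov = 2.11 V, confirming saturation.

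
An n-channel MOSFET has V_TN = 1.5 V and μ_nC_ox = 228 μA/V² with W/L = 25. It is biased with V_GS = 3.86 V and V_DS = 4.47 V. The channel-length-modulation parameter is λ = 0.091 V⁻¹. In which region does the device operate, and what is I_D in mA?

k_n = μ_nC_ox · (W/L) = 5.7 mA/V².
V_ov = V_GS − V_TN = 3.86 − 1.5 = 2.36 V.
Since V_DS = 4.47 V ≥ V_ov = 2.36 V, the device is in saturation.
I_D = ½ k_n V_ov² (1 + λ V_DS) = 0.5 × 5.7 × 2.36² × (1 + 0.091 × 4.47) = 22.3 mA.

Saturation; I_D = 22.3 mA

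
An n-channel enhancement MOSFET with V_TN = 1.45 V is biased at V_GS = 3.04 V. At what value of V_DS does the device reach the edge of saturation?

The boundary between triode and saturation is V_DS = V_GS − V_TN = V_ov.
V_ov = 3.04 − 1.45 = 1.59 V.

V_DS,sat = 1.59 V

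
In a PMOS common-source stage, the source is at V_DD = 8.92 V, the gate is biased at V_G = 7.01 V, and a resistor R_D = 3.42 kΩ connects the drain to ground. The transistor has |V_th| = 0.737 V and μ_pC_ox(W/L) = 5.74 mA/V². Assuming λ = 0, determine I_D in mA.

I_D = 2.47 mA

V_SG = V_DD − V_G = 8.92 − 7.01 = 1.91 V, so V_ov = 1.91 − 0.737 = 1.17 V.
Assume saturation: I_D = ½ k_p V_ov² = 0.5 × 5.74 × 1.17² = 3.95 mA, giving V_SD = V_DD − I_D R_D = 8.92 − 3.95 × 3.42 = -4.59 V.
But -4.59 V < V_ov = 1.17 V, so the device is actually in triode.
In triode I_D = k_p[V_ov V_SD − ½ V_SD²] and I_D = (V_DD − V_SD)/R_D. Equating: 9.82 V_SD² − 24.03 V_SD + 8.92 = 0, giving V_SD = 0.456 V (the root below V_ov).
I_D = (8.92 − 0.456) / 3.42 = 2.47 mA.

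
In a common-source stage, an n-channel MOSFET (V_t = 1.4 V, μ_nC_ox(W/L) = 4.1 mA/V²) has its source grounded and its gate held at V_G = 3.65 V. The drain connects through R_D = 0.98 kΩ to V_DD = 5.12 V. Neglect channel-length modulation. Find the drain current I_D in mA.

V_GS = V_G = 3.65 V, so V_ov = 3.65 − 1.4 = 2.25 V.
Assume saturation: I_D = ½ k_n V_ov² = 0.5 × 4.1 × 2.25² = 10.4 mA, giving V_DS = V_DD − I_D R_D = 5.12 − 10.4 × 0.98 = -5.05 V.
But -5.05 V < V_ov = 2.25 V, so the device is actually in triode.
In triode I_D = k_n[V_ov V_DS − ½ V_DS²] and I_D = (V_DD − V_DS)/R_D. Equating: 2.01 V_DS² − 10.04 V_DS + 5.12 = 0, giving V_DS = 0.576 V (the root below V_ov).
I_D = (5.12 − 0.576) / 0.98 = 4.64 mA.

I_D = 4.64 mA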